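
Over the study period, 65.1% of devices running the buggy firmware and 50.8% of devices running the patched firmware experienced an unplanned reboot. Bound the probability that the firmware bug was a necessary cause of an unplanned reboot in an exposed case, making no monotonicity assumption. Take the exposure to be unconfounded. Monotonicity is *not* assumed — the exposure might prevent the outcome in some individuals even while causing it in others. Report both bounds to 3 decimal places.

p₁ = 0.651, p₀ = 0.508.
Under exogeneity alone the bounds on PN are max{0,(p₁−p₀)/p₁} ≤ PN ≤ min{1,(1−p₀)/p₁}.
  lower = (p₁ − p₀)/p₁ = 0.143 / 0.651 ≈ 0.2197
  upper = min{1, (1 − p₀)/p₁} = 0.492 / 0.651 ≈ 0.7558

0.220 ≤ PN ≤ 0.756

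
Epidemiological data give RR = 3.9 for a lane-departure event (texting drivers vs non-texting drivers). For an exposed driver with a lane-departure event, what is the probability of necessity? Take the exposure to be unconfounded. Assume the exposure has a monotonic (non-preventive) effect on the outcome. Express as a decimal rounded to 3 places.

Under exogeneity and monotonicity, PN = (RR − 1) / RR = 1 − 1/RR.
PN = (3.9 − 1) / 3.9 = 2.9 / 3.9 ≈ 0.7436

PN ≈ 0.744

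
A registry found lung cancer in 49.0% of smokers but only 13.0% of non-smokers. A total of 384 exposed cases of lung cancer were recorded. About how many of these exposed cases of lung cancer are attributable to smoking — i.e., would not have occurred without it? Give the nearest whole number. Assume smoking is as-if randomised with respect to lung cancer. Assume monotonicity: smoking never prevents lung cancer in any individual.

p₁ = 0.49, p₀ = 0.13.
PN = (p₁ − p₀)/p₁ = (0.49 − 0.13) / 0.49 ≈ 0.73469.
Attributable cases ≈ PN × (exposed cases) = 0.73469 × 384 ≈ 282.12.

about 282 cases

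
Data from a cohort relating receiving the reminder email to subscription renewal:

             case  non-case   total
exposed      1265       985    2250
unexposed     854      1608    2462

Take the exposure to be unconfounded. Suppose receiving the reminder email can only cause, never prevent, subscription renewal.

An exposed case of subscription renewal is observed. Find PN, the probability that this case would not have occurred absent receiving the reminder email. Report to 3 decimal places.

PN ≈ 0.383

p₁ = P(outcome | exposed) = 1265/2250 = 0.56222
p₀ = P(outcome | unexposed) = 854/2462 = 0.34687
Under exogeneity and monotonicity, PN = (p₁ − p₀) / p₁.
PN = (0.56222 − 0.34687) / 0.56222 = 0.21535 / 0.56222 ≈ 0.3830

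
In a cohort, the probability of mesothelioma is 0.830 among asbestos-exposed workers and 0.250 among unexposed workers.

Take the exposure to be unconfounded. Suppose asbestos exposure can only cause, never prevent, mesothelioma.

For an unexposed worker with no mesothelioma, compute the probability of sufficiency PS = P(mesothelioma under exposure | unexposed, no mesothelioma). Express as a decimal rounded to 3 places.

PS ≈ 0.773

Let p₁ = 0.83, p₀ = 0.25.
Under exogeneity and monotonicity, PS = (p₁ − p₀) / (1 − p₀).
PS = (0.83 − 0.25) / (1 − 0.25) = 0.58 / 0.75 ≈ 0.7733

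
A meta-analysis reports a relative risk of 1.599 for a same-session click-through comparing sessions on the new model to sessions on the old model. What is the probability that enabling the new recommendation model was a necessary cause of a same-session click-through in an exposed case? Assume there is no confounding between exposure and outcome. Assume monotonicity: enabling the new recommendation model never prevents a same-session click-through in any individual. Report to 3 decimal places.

Under exogeneity and monotonicity, PN = (RR − 1) / RR = 1 − 1/RR.
PN = (1.599 − 1) / 1.599 = 0.599 / 1.599 ≈ 0.3746

PN ≈ 0.375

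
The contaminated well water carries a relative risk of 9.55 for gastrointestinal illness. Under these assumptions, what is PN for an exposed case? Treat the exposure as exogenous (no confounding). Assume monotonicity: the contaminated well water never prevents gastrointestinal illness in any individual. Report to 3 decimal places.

PN ≈ 0.895

Under exogeneity and monotonicity, PN = (RR − 1) / RR = 1 − 1/RR.
PN = (9.55 − 1) / 9.55 = 8.55 / 9.55 ≈ 0.8953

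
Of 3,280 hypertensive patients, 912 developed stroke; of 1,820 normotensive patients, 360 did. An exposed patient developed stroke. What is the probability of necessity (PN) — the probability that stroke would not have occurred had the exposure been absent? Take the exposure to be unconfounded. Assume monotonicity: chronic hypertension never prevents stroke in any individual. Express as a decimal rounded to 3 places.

PN ≈ 0.289

p₁ = P(outcome | exposed) = 912/3280 = 0.27805
p₀ = P(outcome | unexposed) = 360/1820 = 0.1978
Under exogeneity and monotonicity, PN = (p₁ − p₀) / p₁.
PN = (0.27805 − 0.1978) / 0.27805 = 0.080247 / 0.27805 ≈ 0.2886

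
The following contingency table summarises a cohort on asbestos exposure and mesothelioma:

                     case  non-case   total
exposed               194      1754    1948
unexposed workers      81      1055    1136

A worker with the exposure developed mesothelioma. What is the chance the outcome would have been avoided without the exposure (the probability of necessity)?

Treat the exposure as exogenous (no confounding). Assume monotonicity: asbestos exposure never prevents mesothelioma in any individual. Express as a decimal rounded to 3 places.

PN ≈ 0.284

p₁ = P(outcome | exposed) = 194/1948 = 0.099589
p₀ = P(outcome | unexposed) = 81/1136 = 0.071303
Under exogeneity and monotonicity, PN = (p₁ − p₀)/p₁.
PN = (0.099589 − 0.071303) / 0.099589 ≈ 0.2840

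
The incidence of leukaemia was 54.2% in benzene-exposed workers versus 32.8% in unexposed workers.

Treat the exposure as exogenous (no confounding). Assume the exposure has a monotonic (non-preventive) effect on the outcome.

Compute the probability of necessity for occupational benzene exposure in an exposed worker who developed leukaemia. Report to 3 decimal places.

PN ≈ 0.395

p₁ = 0.542, p₀ = 0.328.
Under exogeneity and monotonicity, PN = (p₁ − p₀) / p₁.
PN = (0.542 − 0.328) / 0.542 = 0.214 / 0.542 ≈ 0.3948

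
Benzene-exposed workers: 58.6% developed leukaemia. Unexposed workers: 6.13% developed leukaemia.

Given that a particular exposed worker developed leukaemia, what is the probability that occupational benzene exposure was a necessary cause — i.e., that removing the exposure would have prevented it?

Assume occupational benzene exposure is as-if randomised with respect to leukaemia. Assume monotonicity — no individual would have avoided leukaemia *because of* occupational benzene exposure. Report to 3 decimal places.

PN ≈ 0.895

p₁ = 0.586, p₀ = 0.0613.
Under exogeneity and monotonicity, PN = (p₁ − p₀) / p₁.
PN = (0.586 − 0.0613) / 0.586 = 0.5247 / 0.586 ≈ 0.8954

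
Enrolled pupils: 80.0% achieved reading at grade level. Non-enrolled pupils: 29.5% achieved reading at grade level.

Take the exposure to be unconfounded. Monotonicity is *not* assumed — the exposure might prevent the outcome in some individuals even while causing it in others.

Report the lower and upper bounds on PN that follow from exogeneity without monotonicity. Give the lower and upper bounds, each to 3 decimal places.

p₁ = 0.8, p₀ = 0.295.
Under exogeneity alone the bounds on PN are max{0,(p₁−p₀)/p₁} ≤ PN ≤ min{1,(1−p₀)/p₁}.
  lower = (p₁ − p₀)/p₁ = 0.505 / 0.8 ≈ 0.6313
  upper = min{1, (1 − p₀)/p₁} = 0.705 / 0.8 ≈ 0.8813

0.631 ≤ PN ≤ 0.881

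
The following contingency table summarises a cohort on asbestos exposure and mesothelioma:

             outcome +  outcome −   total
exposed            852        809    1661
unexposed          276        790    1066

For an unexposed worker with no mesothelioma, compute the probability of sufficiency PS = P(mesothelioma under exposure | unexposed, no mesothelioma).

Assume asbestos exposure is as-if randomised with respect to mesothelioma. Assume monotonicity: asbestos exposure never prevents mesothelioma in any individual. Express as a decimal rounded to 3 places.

p₁ = P(outcome | exposed) = 852/1661 = 0.51294
p₀ = P(outcome | unexposed) = 276/1066 = 0.25891
Under exogeneity and monotonicity, PS = (p₁ − p₀)/(1 − p₀).
PS = (0.51294 − 0.25891) / 0.74109 ≈ 0.3428

PS ≈ 0.343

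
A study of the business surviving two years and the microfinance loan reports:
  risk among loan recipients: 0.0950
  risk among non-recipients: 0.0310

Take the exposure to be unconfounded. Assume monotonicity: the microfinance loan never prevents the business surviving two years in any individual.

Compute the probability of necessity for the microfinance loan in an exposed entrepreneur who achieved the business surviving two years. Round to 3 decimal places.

PN ≈ 0.674

Let p₁ = 0.095, p₀ = 0.031.
Under exogeneity and monotonicity, PN = (p₁ − p₀) / p₁.
PN = (0.095 − 0.031) / 0.095 = 0.064 / 0.095 ≈ 0.6737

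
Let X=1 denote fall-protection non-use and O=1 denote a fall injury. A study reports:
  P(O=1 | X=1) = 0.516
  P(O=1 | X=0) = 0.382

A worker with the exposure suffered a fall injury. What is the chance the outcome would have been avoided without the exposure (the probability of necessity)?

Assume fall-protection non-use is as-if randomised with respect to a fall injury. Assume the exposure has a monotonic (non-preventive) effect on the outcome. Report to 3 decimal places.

PN ≈ 0.260

Let p₁ = 0.516, p₀ = 0.382.
Under exogeneity and monotonicity, PN = (p₁ − p₀) / p₁.
PN = (0.516 − 0.382) / 0.516 = 0.134 / 0.516 ≈ 0.2597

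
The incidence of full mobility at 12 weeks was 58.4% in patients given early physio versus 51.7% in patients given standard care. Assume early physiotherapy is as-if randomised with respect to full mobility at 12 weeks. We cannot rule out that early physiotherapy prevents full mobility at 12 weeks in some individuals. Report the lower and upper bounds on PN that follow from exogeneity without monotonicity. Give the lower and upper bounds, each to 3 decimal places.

p₁ = 0.584, p₀ = 0.517.
Under exogeneity alone the bounds on PN are max{0,(p₁−p₀)/p₁} ≤ PN ≤ min{1,(1−p₀)/p₁}.
  lower = (p₁ − p₀)/p₁ = 0.067 / 0.584 ≈ 0.1147
  upper = min{1, (1 − p₀)/p₁} = 0.483 / 0.584 ≈ 0.8271

0.115 ≤ PN ≤ 0.827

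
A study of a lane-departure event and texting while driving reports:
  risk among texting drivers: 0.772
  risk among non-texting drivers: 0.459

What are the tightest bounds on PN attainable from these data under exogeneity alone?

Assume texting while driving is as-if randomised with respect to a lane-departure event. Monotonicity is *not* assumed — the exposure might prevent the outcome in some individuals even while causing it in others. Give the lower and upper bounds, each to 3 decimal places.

0.405 ≤ PN ≤ 0.701

Let p₁ = 0.772, p₀ = 0.459.
Under exogeneity alone the bounds on PN are max{0,(p₁−p₀)/p₁} ≤ PN ≤ min{1,(1−p₀)/p₁}.
  lower = (p₁ − p₀)/p₁ = 0.313 / 0.772 ≈ 0.4054
  upper = min{1, (1 − p₀)/p₁} = 0.541 / 0.772 ≈ 0.7008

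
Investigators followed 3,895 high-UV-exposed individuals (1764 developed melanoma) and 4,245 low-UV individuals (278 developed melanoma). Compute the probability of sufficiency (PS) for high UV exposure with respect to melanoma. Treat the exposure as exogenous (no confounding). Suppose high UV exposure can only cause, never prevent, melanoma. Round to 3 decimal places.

p₁ = P(outcome | exposed) = 1764/3895 = 0.45289
p₀ = P(outcome | unexposed) = 278/4245 = 0.065489
Under exogeneity and monotonicity, PS = (p₁ − p₀) / (1 − p₀).
PS = (0.45289 − 0.065489) / (1 − 0.065489) = 0.3874 / 0.93451 ≈ 0.4145

PS ≈ 0.415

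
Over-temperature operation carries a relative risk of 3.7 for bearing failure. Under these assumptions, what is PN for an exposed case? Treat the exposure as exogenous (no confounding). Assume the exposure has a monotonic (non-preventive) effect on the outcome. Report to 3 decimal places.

Under exogeneity and monotonicity, PN = (RR − 1) / RR = 1 − 1/RR.
PN = (3.7 − 1) / 3.7 = 2.7 / 3.7 ≈ 0.7297

PN ≈ 0.730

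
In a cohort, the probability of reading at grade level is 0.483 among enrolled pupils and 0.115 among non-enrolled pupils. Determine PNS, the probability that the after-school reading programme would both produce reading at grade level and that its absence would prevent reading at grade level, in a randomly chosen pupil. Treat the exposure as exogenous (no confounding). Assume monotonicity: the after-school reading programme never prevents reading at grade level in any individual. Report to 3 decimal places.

PNS ≈ 0.368

Let p₁ = 0.483, p₀ = 0.115.
Under exogeneity and monotonicity, PNS = p₁ − p₀.
PNS = 0.483 − 0.115 = 0.368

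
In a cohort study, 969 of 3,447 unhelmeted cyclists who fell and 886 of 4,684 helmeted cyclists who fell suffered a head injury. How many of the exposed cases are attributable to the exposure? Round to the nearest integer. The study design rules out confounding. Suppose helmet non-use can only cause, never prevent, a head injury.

about 317 cases

p₁ = P(outcome | exposed) = 969/3447 = 0.28111
p₀ = P(outcome | unexposed) = 886/4684 = 0.18915
PN = (p₁ − p₀)/p₁ = (0.28111 − 0.18915) / 0.28111 ≈ 0.32713.
Attributable cases ≈ PN × (exposed cases) = 0.32713 × 969 ≈ 316.98.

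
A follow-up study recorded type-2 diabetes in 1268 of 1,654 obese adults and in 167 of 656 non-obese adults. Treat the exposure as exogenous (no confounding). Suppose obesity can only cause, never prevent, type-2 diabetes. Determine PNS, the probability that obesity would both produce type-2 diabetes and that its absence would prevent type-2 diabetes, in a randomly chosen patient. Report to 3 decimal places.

PNS ≈ 0.512

p₁ = P(outcome | exposed) = 1268/1654 = 0.76663
p₀ = P(outcome | unexposed) = 167/656 = 0.25457
Under exogeneity and monotonicity, PNS = p₁ − p₀.
PNS = 0.76663 − 0.25457 = 0.51205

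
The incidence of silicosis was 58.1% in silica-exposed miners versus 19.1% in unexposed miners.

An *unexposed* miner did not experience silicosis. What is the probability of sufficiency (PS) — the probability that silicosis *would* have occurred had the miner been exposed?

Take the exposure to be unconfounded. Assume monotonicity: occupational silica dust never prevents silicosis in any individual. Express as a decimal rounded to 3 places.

p₁ = 0.581, p₀ = 0.191.
Under exogeneity and monotonicity, PS = (p₁ − p₀) / (1 − p₀).
PS = (0.581 − 0.191) / (1 − 0.191) = 0.39 / 0.809 ≈ 0.4821

PS ≈ 0.482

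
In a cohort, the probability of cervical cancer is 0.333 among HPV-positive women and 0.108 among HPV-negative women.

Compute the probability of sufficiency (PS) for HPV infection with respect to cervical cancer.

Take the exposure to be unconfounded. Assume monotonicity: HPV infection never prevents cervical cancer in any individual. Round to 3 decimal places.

PS ≈ 0.252

Let p₁ = 0.333, p₀ = 0.108.
Under exogeneity and monotonicity, PS = (p₁ − p₀) / (1 − p₀).
PS = (0.333 − 0.108) / (1 − 0.108) = 0.225 / 0.892 ≈ 0.2522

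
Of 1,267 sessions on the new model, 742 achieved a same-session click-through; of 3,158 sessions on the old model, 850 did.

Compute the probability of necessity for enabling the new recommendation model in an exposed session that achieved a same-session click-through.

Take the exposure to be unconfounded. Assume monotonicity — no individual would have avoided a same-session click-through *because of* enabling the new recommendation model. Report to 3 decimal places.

PN ≈ 0.540

p₁ = P(outcome | exposed) = 742/1267 = 0.58564
p₀ = P(outcome | unexposed) = 850/3158 = 0.26916
Under exogeneity and monotonicity, PN = (p₁ − p₀) / p₁.
PN = (0.58564 − 0.26916) / 0.58564 = 0.31648 / 0.58564 ≈ 0.5404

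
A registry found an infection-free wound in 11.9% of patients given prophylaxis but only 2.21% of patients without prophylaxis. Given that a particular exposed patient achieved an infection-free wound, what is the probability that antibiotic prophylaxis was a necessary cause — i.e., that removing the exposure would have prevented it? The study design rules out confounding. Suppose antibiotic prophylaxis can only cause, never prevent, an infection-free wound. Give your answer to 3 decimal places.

PN ≈ 0.814

p₁ = 0.119, p₀ = 0.0221.
Under exogeneity and monotonicity, PN = (p₁ − p₀) / p₁.
PN = (0.119 − 0.0221) / 0.119 = 0.0969 / 0.119 ≈ 0.8143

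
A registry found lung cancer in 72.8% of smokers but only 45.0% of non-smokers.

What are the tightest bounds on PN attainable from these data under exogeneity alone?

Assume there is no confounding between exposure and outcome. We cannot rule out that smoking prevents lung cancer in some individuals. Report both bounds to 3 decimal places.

p₁ = 0.728, p₀ = 0.45.
Under exogeneity alone the bounds on PN are max{0,(p₁−p₀)/p₁} ≤ PN ≤ min{1,(1−p₀)/p₁}.
  lower = (p₁ − p₀)/p₁ = 0.278 / 0.728 ≈ 0.3819
  upper = min{1, (1 − p₀)/p₁} = 0.55 / 0.728 ≈ 0.7555

0.382 ≤ PN ≤ 0.755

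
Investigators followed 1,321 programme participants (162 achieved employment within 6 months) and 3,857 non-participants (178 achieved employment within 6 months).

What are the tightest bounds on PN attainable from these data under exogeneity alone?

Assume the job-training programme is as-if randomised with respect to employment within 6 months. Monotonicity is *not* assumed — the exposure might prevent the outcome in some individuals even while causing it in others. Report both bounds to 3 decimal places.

p₁ = P(outcome | exposed) = 162/1321 = 0.12263
p₀ = P(outcome | unexposed) = 178/3857 = 0.04615
Under exogeneity alone the bounds on PN are max{0,(p₁−p₀)/p₁} ≤ PN ≤ min{1,(1−p₀)/p₁}.
  lower = (p₁ − p₀)/p₁ = 0.076485 / 0.12263 ≈ 0.6237
  upper = min{1, (1 − p₀)/p₁} = 0.95385 / 0.12263 ≈ 7.7780 → capped at 1

0.624 ≤ PN ≤ 1.000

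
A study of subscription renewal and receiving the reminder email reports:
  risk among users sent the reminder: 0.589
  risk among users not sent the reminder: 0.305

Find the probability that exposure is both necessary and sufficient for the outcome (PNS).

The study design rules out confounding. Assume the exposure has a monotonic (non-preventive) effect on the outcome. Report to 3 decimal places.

PNS ≈ 0.284

Let p₁ = 0.589, p₀ = 0.305.
Under exogeneity and monotonicity, PNS = p₁ − p₀.
PNS = 0.589 − 0.305 = 0.284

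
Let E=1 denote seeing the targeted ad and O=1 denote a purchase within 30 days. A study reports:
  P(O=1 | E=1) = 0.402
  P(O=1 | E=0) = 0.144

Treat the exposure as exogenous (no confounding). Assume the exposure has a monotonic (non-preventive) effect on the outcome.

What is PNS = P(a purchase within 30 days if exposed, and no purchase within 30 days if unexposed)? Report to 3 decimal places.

Let p₁ = 0.402, p₀ = 0.144.
Under exogeneity and monotonicity, PNS = p₁ − p₀.
PNS = 0.402 − 0.144 = 0.258

PNS ≈ 0.258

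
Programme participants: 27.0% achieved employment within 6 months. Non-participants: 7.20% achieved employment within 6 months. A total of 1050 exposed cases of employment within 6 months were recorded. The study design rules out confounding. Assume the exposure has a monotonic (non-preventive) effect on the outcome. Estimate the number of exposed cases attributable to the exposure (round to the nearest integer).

about 770 cases

p₁ = 0.27, p₀ = 0.072.
PN = (p₁ − p₀)/p₁ = (0.27 − 0.072) / 0.27 ≈ 0.73333.
Attributable cases ≈ PN × (exposed cases) = 0.73333 × 1050 ≈ 770.00.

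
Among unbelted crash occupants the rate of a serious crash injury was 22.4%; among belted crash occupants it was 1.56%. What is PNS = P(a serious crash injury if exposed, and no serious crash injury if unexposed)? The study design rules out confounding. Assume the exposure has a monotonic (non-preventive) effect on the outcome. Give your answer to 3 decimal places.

p₁ = 0.224, p₀ = 0.0156.
Under exogeneity and monotonicity, PNS = p₁ − p₀.
PNS = 0.224 − 0.0156 = 0.2084

PNS ≈ 0.208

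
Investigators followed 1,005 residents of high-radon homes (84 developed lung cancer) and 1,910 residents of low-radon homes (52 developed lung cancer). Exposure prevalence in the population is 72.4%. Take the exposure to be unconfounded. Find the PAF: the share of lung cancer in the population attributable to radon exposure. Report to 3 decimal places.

PAF ≈ 0.600

p₁ = P(outcome | exposed) = 84/1005 = 0.083582
p₀ = P(outcome | unexposed) = 52/1910 = 0.027225
Overall risk P(Y=1) = π·p₁ + (1−π)·p₀ = 0.724×0.083582 + 0.276×0.027225 = 0.068028.
Under exogeneity, PAF = [P(Y=1) − p₀] / P(Y=1).
PAF = (0.068028 − 0.027225) / 0.068028 ≈ 0.5998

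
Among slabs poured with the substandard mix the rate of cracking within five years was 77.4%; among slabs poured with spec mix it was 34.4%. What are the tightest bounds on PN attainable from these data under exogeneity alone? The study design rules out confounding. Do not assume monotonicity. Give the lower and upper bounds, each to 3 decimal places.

p₁ = 0.774, p₀ = 0.344.
Under exogeneity alone the bounds on PN are max{0,(p₁−p₀)/p₁} ≤ PN ≤ min{1,(1−p₀)/p₁}.
  lower = (p₁ − p₀)/p₁ = 0.43 / 0.774 ≈ 0.5556
  upper = min{1, (1 − p₀)/p₁} = 0.656 / 0.774 ≈ 0.8475

0.556 ≤ PN ≤ 0.848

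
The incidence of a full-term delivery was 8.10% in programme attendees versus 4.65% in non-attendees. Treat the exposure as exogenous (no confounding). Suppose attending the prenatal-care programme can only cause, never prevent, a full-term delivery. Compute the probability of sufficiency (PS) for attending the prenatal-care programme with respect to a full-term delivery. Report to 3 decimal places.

PS ≈ 0.036

p₁ = 0.081, p₀ = 0.0465.
Under exogeneity and monotonicity, PS = (p₁ − p₀) / (1 − p₀).
PS = (0.081 − 0.0465) / (1 − 0.0465) = 0.0345 / 0.9535 ≈ 0.0362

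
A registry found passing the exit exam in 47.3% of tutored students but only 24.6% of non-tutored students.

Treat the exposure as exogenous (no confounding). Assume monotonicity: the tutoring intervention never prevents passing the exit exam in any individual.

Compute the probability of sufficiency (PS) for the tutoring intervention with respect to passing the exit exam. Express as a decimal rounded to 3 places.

PS ≈ 0.301

p₁ = 0.473, p₀ = 0.246.
Under exogeneity and monotonicity, PS = (p₁ − p₀) / (1 − p₀).
PS = (0.473 − 0.246) / (1 − 0.246) = 0.227 / 0.754 ≈ 0.3011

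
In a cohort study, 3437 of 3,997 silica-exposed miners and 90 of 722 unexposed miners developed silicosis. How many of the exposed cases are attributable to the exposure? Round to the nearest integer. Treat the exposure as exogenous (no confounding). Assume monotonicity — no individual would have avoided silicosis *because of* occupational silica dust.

about 2939 cases

p₁ = P(outcome | exposed) = 3437/3997 = 0.85989
p₀ = P(outcome | unexposed) = 90/722 = 0.12465
PN = (p₁ − p₀)/p₁ = (0.85989 − 0.12465) / 0.85989 ≈ 0.85504.
Attributable cases ≈ PN × (exposed cases) = 0.85504 × 3437 ≈ 2938.76.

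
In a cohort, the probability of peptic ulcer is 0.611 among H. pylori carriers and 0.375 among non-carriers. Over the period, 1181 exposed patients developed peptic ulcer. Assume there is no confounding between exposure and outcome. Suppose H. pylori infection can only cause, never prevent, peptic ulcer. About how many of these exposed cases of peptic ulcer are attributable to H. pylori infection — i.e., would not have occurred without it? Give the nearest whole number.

Let p₁ = 0.611, p₀ = 0.375.
PN = (p₁ − p₀)/p₁ = (0.611 − 0.375) / 0.611 ≈ 0.38625.
Attributable cases ≈ PN × (exposed cases) = 0.38625 × 1181 ≈ 456.16.

about 456 cases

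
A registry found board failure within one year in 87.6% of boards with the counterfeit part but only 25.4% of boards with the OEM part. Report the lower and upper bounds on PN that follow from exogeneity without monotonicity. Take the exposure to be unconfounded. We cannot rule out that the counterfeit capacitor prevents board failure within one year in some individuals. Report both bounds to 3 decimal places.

0.710 ≤ PN ≤ 0.852

p₁ = 0.876, p₀ = 0.254.
Under exogeneity alone the bounds on PN are max{0,(p₁−p₀)/p₁} ≤ PN ≤ min{1,(1−p₀)/p₁}.
  lower = (p₁ − p₀)/p₁ = 0.622 / 0.876 ≈ 0.7100
  upper = min{1, (1 − p₀)/p₁} = 0.746 / 0.876 ≈ 0.8516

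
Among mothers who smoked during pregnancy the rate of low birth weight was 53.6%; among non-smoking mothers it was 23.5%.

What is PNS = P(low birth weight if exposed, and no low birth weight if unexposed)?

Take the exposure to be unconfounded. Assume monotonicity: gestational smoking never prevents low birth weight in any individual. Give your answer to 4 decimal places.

PNS ≈ 0.3010

p₁ = 0.536, p₀ = 0.235.
Under exogeneity and monotonicity, PNS = p₁ − p₀.
PNS = 0.536 − 0.235 = 0.301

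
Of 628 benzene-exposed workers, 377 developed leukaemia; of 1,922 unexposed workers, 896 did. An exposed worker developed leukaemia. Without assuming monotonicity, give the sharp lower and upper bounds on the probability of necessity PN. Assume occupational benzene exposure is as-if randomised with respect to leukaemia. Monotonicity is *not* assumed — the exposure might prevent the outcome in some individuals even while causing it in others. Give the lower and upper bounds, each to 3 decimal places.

0.223 ≤ PN ≤ 0.889

p₁ = P(outcome | exposed) = 377/628 = 0.60032
p₀ = P(outcome | unexposed) = 896/1922 = 0.46618
Under exogeneity alone the bounds on PN are max{0,(p₁−p₀)/p₁} ≤ PN ≤ min{1,(1−p₀)/p₁}.
  lower = (p₁ − p₀)/p₁ = 0.13414 / 0.60032 ≈ 0.2234
  upper = min{1, (1 − p₀)/p₁} = 0.53382 / 0.60032 ≈ 0.8892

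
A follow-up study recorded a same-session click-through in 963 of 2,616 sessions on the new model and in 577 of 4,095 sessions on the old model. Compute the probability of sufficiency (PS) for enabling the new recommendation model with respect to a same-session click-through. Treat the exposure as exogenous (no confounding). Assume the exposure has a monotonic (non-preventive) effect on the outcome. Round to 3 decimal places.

PS ≈ 0.264

p₁ = P(outcome | exposed) = 963/2616 = 0.36812
p₀ = P(outcome | unexposed) = 577/4095 = 0.1409
Under exogeneity and monotonicity, PS = (p₁ − p₀) / (1 − p₀).
PS = (0.36812 − 0.1409) / (1 − 0.1409) = 0.22722 / 0.8591 ≈ 0.2645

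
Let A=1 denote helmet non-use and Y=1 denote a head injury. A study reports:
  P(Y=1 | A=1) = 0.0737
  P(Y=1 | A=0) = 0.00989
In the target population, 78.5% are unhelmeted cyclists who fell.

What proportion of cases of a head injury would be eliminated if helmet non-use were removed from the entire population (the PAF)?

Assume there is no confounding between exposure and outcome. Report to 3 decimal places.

PAF ≈ 0.835

Let p₁ = 0.0737, p₀ = 0.00989.
Overall risk P(Y=1) = π·p₁ + (1−π)·p₀ = 0.785×0.0737 + 0.215×0.00989 = 0.059981.
Under exogeneity, PAF = [P(Y=1) − p₀] / P(Y=1).
PAF = (0.059981 − 0.00989) / 0.059981 ≈ 0.8351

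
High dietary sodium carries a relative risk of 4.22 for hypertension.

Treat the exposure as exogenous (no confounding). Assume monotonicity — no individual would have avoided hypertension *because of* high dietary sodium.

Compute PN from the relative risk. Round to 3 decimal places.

Under exogeneity and monotonicity, PN = (RR − 1) / RR = 1 − 1/RR.
PN = (4.22 − 1) / 4.22 = 3.22 / 4.22 ≈ 0.7630

PN ≈ 0.763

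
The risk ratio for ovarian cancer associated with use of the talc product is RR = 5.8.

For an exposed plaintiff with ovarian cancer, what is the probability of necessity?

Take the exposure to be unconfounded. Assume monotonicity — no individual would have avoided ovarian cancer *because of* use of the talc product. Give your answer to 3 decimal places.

PN ≈ 0.828

Under exogeneity and monotonicity, PN = (RR − 1) / RR = 1 − 1/RR.
PN = (5.8 − 1) / 5.8 = 4.8 / 5.8 ≈ 0.8276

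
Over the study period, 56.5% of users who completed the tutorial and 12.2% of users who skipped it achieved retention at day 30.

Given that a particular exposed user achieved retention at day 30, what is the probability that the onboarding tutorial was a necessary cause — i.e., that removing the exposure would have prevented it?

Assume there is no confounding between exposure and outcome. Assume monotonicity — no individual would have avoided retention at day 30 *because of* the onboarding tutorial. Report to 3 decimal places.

p₁ = 0.565, p₀ = 0.122.
Under exogeneity and monotonicity, PN = (p₁ − p₀) / p₁.
PN = (0.565 − 0.122) / 0.565 = 0.443 / 0.565 ≈ 0.7841

PN ≈ 0.784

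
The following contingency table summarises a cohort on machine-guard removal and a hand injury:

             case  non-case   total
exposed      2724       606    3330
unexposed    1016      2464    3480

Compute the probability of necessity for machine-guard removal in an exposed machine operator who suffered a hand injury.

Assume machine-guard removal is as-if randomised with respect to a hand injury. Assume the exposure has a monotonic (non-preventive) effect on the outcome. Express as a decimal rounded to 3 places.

p₁ = P(outcome | exposed) = 2724/3330 = 0.81802
p₀ = P(outcome | unexposed) = 1016/3480 = 0.29195
Under exogeneity and monotonicity, PN = (p₁ − p₀)/p₁.
PN = (0.81802 − 0.29195) / 0.81802 ≈ 0.6431

PN ≈ 0.643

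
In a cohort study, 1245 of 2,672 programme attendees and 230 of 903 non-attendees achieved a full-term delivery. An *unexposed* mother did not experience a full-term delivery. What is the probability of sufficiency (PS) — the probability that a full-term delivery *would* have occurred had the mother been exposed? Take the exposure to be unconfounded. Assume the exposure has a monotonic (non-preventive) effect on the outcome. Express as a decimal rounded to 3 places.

PS ≈ 0.283

p₁ = P(outcome | exposed) = 1245/2672 = 0.46594
p₀ = P(outcome | unexposed) = 230/903 = 0.25471
Under exogeneity and monotonicity, PS = (p₁ − p₀) / (1 − p₀).
PS = (0.46594 − 0.25471) / (1 − 0.25471) = 0.21124 / 0.74529 ≈ 0.2834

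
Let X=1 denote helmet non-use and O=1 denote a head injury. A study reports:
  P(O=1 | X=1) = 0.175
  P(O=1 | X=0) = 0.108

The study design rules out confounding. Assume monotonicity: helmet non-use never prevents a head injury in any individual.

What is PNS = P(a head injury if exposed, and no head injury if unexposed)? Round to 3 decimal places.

PNS ≈ 0.067

Let p₁ = 0.175, p₀ = 0.108.
Under exogeneity and monotonicity, PNS = p₁ − p₀.
PNS = 0.175 − 0.108 = 0.067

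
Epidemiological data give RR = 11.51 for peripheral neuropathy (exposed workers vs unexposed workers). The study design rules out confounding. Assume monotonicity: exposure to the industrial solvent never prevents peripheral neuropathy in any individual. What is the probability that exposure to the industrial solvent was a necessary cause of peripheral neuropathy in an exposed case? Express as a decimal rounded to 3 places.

Under exogeneity and monotonicity, PN = (RR − 1) / RR = 1 − 1/RR.
PN = (11.51 − 1) / 11.51 = 10.51 / 11.51 ≈ 0.9131

PN ≈ 0.913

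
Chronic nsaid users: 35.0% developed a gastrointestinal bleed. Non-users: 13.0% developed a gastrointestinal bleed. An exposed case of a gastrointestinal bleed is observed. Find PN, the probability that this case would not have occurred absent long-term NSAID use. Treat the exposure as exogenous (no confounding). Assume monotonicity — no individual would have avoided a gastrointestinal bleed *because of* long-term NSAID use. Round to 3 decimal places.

PN ≈ 0.629

p₁ = 0.35, p₀ = 0.13.
Under exogeneity and monotonicity, PN = (p₁ − p₀) / p₁.
PN = (0.35 − 0.13) / 0.35 = 0.22 / 0.35 ≈ 0.6286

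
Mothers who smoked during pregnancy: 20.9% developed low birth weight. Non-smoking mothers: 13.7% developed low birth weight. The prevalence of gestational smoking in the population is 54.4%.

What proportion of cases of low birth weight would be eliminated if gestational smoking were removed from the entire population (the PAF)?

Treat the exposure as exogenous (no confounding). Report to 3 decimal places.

PAF ≈ 0.222

p₁ = 0.209, p₀ = 0.137.
Overall risk P(Y=1) = π·p₁ + (1−π)·p₀ = 0.544×0.209 + 0.456×0.137 = 0.17617.
Under exogeneity, PAF = [P(Y=1) − p₀] / P(Y=1).
PAF = (0.17617 − 0.137) / 0.17617 ≈ 0.2223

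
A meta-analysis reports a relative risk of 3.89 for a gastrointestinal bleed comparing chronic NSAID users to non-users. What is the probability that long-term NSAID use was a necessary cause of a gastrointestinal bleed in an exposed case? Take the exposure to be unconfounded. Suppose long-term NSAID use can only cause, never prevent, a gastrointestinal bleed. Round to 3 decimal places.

PN ≈ 0.743

Under exogeneity and monotonicity, PN = (RR − 1) / RR = 1 − 1/RR.
PN = (3.89 − 1) / 3.89 = 2.89 / 3.89 ≈ 0.7429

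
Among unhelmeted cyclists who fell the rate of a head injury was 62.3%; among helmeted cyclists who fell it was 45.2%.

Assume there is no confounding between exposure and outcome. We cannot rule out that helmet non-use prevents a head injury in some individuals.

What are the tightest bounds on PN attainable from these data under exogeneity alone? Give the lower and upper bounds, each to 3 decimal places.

0.274 ≤ PN ≤ 0.880

p₁ = 0.623, p₀ = 0.452.
Under exogeneity alone the bounds on PN are max{0,(p₁−p₀)/p₁} ≤ PN ≤ min{1,(1−p₀)/p₁}.
  lower = (p₁ − p₀)/p₁ = 0.171 / 0.623 ≈ 0.2745
  upper = min{1, (1 − p₀)/p₁} = 0.548 / 0.623 ≈ 0.8796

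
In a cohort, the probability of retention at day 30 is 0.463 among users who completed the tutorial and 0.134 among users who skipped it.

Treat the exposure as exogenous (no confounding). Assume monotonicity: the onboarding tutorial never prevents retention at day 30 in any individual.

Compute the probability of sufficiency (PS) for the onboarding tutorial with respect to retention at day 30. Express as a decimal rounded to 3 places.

Let p₁ = 0.463, p₀ = 0.134.
Under exogeneity and monotonicity, PS = (p₁ − p₀) / (1 − p₀).
PS = (0.463 − 0.134) / (1 − 0.134) = 0.329 / 0.866 ≈ 0.3799

PS ≈ 0.380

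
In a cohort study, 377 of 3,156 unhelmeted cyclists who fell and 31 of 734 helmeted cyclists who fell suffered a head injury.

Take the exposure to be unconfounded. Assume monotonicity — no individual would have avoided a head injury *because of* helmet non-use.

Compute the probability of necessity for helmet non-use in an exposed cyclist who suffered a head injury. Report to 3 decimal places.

p₁ = P(outcome | exposed) = 377/3156 = 0.11946
p₀ = P(outcome | unexposed) = 31/734 = 0.042234
Under exogeneity and monotonicity, PN = (p₁ − p₀) / p₁.
PN = (0.11946 − 0.042234) / 0.11946 = 0.077221 / 0.11946 ≈ 0.6464

PN ≈ 0.646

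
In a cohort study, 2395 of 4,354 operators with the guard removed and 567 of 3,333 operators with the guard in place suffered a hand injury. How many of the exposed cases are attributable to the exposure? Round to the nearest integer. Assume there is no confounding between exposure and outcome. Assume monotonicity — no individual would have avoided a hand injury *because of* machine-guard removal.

about 1654 cases

p₁ = P(outcome | exposed) = 2395/4354 = 0.55007
p₀ = P(outcome | unexposed) = 567/3333 = 0.17012
PN = (p₁ − p₀)/p₁ = (0.55007 − 0.17012) / 0.55007 ≈ 0.69074.
Attributable cases ≈ PN × (exposed cases) = 0.69074 × 2395 ≈ 1654.31.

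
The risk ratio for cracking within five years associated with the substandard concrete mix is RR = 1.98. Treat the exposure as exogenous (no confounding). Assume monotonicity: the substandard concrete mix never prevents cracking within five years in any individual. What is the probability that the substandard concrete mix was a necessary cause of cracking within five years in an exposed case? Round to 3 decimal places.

PN ≈ 0.495

Under exogeneity and monotonicity, PN = (RR − 1) / RR = 1 − 1/RR.
PN = (1.98 − 1) / 1.98 = 0.98 / 1.98 ≈ 0.4949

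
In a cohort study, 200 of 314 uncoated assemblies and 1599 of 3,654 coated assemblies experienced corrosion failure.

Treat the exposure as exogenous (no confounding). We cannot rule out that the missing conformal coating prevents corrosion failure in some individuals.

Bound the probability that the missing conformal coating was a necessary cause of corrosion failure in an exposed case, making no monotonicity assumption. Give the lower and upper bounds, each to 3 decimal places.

0.313 ≤ PN ≤ 0.883

p₁ = P(outcome | exposed) = 200/314 = 0.63694
p₀ = P(outcome | unexposed) = 1599/3654 = 0.4376
Under exogeneity alone the bounds on PN are max{0,(p₁−p₀)/p₁} ≤ PN ≤ min{1,(1−p₀)/p₁}.
  lower = (p₁ − p₀)/p₁ = 0.19934 / 0.63694 ≈ 0.3130
  upper = min{1, (1 − p₀)/p₁} = 0.5624 / 0.63694 ≈ 0.8830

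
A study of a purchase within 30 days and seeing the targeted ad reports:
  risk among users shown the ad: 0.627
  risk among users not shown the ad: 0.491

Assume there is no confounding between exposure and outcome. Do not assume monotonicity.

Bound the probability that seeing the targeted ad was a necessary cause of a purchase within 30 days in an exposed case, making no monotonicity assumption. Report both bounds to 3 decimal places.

Let p₁ = 0.627, p₀ = 0.491.
Under exogeneity alone the bounds on PN are max{0,(p₁−p₀)/p₁} ≤ PN ≤ min{1,(1−p₀)/p₁}.
  lower = (p₁ − p₀)/p₁ = 0.136 / 0.627 ≈ 0.2169
  upper = min{1, (1 − p₀)/p₁} = 0.509 / 0.627 ≈ 0.8118

0.217 ≤ PN ≤ 0.812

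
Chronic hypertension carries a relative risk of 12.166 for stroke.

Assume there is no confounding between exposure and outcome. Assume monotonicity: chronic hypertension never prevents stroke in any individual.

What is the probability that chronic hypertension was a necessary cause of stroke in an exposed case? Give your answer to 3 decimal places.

PN ≈ 0.918

Under exogeneity and monotonicity, PN = (RR − 1) / RR = 1 − 1/RR.
PN = (12.166 − 1) / 12.166 = 11.17 / 12.166 ≈ 0.9178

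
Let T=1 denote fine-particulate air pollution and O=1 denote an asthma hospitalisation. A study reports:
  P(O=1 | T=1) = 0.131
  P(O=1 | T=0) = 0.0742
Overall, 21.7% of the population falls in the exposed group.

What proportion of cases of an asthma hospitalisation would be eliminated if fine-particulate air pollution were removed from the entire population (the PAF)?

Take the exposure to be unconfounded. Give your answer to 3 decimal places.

Let p₁ = 0.131, p₀ = 0.0742.
Overall risk P(Y=1) = π·p₁ + (1−π)·p₀ = 0.217×0.131 + 0.783×0.0742 = 0.086526.
Under exogeneity, PAF = [P(Y=1) − p₀] / P(Y=1).
PAF = (0.086526 − 0.0742) / 0.086526 ≈ 0.1425

PAF ≈ 0.142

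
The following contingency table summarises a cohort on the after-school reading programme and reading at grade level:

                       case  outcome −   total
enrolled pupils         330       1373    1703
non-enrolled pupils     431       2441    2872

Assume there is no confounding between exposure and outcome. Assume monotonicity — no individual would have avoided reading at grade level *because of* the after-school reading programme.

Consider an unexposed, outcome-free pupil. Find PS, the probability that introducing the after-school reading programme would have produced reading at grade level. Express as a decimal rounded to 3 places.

PS ≈ 0.051

p₁ = P(outcome | exposed) = 330/1703 = 0.19378
p₀ = P(outcome | unexposed) = 431/2872 = 0.15007
Under exogeneity and monotonicity, PS = (p₁ − p₀)/(1 − p₀).
PS = (0.19378 − 0.15007) / 0.84993 ≈ 0.0514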